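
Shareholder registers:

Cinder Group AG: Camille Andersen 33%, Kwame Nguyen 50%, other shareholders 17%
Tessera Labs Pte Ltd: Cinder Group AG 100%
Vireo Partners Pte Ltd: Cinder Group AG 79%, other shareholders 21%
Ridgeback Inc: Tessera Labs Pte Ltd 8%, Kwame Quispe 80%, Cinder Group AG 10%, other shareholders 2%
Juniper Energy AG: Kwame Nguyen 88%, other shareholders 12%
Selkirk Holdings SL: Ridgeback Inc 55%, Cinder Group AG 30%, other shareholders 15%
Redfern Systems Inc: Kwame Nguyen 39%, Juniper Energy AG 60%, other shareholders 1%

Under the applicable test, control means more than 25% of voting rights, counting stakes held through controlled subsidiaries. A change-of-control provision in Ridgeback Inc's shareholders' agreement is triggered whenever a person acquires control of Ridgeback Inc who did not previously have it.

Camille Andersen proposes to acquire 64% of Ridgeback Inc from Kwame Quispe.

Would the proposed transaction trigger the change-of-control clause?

Yes

The purchase adds only to Camille's holdings (Kwame Quispe's stake shrinks), so Camille is the only person who could newly come to control Ridgeback.
Camille holds 33% of Cinder, so Camille controls Cinder.
Cinder holds 100% of Tessera, so Camille controls Tessera.
Cinder holds 79% of Vireo, so Camille controls Vireo.
Cinder holds 30% of Selkirk, so Camille controls Selkirk.
In Ridgeback, Camille's side holds only 8% + 10% = 18%, not > 25%.
So before the transaction, Camille does not control Ridgeback.
After the purchase, Camille holds 64% of Ridgeback directly, and Kwame Quispe's stake falls to 16%.
Tessera and Cinder and Camille together hold 8% + 10% + 64% = 82% of Ridgeback, so Camille controls Ridgeback.
Camille did not control Ridgeback before and does after, so the clause is triggered.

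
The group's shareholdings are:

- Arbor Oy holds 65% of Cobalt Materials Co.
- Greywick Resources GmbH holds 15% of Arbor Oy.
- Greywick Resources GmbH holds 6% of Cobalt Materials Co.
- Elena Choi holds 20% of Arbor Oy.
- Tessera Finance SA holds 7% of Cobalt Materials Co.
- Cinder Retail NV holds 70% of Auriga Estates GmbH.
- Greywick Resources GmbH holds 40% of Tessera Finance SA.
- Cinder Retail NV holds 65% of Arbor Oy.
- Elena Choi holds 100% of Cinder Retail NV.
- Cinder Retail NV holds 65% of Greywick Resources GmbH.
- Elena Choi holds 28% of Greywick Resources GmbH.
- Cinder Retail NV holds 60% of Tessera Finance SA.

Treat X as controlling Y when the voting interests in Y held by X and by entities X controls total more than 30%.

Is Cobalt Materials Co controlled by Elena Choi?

Yes

Elena holds 100% of Cinder, so Elena controls Cinder.
Cinder and Elena together hold 65% + 28% = 93% of Greywick, so Elena controls Greywick.
Cinder and Greywick and Elena together hold 65% + 15% + 20% = 100% of Arbor, so Elena controls Arbor.
Cinder and Greywick together hold 60% + 40% = 100% of Tessera, so Elena controls Tessera.
Arbor and Tessera and Greywick together hold 65% + 7% + 6% = 78% of Cobalt, so Elena controls Cobalt.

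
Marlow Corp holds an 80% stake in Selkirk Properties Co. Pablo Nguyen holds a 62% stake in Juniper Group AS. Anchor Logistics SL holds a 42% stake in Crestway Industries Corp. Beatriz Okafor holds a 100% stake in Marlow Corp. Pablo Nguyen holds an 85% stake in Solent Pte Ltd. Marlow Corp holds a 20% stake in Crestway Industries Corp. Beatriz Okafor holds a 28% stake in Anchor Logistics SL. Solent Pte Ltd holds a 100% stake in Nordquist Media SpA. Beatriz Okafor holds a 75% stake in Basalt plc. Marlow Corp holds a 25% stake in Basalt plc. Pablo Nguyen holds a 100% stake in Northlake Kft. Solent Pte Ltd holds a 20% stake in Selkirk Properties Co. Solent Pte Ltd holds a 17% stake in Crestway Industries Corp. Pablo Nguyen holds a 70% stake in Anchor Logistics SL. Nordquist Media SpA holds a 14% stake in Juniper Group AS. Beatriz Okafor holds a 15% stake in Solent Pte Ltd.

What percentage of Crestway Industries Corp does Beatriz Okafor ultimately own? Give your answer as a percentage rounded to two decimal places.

34.31%

Beatriz reaches Crestway along 3 paths.
Via Solent: 15% × 17% = 2.55%.
Via Anchor: 28% × 42% = 11.76%.
Via Marlow: 100% × 20% = 20%.
Total: 2.55% + 11.76% + 20% = 34.31%.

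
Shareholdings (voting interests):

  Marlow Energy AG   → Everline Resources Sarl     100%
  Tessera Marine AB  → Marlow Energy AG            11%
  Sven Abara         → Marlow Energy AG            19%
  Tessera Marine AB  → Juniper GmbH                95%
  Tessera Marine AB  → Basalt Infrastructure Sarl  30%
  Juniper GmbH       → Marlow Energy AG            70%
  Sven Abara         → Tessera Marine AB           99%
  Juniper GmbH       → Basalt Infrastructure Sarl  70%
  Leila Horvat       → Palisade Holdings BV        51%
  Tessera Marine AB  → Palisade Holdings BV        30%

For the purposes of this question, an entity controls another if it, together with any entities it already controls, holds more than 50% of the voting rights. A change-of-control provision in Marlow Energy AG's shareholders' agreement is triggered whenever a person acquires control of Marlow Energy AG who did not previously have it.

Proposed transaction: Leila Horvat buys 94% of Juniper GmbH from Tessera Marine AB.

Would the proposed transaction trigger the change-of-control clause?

The purchase adds only to Leila's holdings (Tessera's stake shrinks), so Leila is the only person who could newly come to control Marlow.
Leila holds 51% of Palisade, so Leila controls Palisade.
Neither Leila nor any entity Leila controls holds any voting interest in Marlow.
So before the transaction, Leila does not control Marlow.
After the purchase, Leila holds 94% of Juniper directly, and Tessera's stake falls to 1%.
Leila holds 94% of Juniper, so Leila controls Juniper.
Juniper holds 70% of Marlow, so Leila controls Marlow.
Leila did not control Marlow before and does after, so the clause is triggered.

Yes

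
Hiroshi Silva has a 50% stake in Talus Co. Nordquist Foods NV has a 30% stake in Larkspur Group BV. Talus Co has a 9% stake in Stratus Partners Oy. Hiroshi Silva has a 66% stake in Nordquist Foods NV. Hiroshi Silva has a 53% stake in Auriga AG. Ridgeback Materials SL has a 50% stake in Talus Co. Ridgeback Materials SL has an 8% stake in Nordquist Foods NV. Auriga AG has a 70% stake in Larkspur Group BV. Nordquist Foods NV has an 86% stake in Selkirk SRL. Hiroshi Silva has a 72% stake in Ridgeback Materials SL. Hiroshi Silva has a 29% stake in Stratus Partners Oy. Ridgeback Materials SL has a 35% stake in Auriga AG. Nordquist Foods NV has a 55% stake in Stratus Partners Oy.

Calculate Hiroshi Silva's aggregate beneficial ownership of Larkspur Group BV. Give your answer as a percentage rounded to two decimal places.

76.27%

Hiroshi reaches Larkspur along 4 paths.
Via Nordquist: 66% × 30% = 19.8%.
Via Ridgeback → Nordquist: 72% × 8% × 30% = 1.728%.
Via Ridgeback → Auriga: 72% × 35% × 70% = 17.64%.
Via Auriga: 53% × 70% = 37.1%.
Total: 19.8% + 1.728% + 17.64% + 37.1% = 76.268%.
Rounded: 76.27%.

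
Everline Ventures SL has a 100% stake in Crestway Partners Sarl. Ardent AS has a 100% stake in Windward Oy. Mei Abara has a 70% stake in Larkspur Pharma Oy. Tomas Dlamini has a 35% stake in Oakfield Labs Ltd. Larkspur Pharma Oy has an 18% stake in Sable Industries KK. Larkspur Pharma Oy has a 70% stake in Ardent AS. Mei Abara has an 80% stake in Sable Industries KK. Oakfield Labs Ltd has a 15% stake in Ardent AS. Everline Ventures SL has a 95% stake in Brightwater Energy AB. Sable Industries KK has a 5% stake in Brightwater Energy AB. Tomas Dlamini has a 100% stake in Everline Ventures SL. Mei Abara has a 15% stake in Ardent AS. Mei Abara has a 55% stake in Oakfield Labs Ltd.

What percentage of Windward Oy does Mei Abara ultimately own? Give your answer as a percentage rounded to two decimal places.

Mei reaches Windward along 3 paths.
Via Oakfield → Ardent: 55% × 15% × 100% = 8.25%.
Via Larkspur → Ardent: 70% × 70% × 100% = 49%.
Via Ardent: 15% × 100% = 15%.
Total: 8.25% + 49% + 15% = 72.25%.

72.25%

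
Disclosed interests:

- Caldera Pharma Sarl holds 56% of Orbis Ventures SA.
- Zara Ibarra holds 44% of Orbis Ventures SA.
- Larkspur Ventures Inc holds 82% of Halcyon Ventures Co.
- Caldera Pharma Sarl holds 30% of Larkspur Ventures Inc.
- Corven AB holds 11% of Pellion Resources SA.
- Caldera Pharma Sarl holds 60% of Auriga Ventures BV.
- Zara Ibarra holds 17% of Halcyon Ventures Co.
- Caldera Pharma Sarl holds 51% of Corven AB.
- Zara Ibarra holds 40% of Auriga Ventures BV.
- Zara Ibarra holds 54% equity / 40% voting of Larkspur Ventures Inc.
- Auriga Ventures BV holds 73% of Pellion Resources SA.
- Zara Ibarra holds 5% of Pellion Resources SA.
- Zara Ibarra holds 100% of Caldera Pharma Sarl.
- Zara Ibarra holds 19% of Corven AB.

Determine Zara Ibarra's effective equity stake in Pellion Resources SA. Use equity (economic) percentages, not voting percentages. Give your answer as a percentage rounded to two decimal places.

Zara reaches Pellion along 5 paths.
Via Auriga: 40% × 73% = 29.2%.
Via Caldera → Auriga: 100% × 60% × 73% = 43.8%.
Via Corven: 19% × 11% = 2.09%.
Via Caldera → Corven: 100% × 51% × 11% = 5.61%.
Direct stake: 5% = 5%.
Total: 29.2% + 43.8% + 2.09% + 5.61% + 5% = 85.7%.
Rounded: 85.70%.

85.70%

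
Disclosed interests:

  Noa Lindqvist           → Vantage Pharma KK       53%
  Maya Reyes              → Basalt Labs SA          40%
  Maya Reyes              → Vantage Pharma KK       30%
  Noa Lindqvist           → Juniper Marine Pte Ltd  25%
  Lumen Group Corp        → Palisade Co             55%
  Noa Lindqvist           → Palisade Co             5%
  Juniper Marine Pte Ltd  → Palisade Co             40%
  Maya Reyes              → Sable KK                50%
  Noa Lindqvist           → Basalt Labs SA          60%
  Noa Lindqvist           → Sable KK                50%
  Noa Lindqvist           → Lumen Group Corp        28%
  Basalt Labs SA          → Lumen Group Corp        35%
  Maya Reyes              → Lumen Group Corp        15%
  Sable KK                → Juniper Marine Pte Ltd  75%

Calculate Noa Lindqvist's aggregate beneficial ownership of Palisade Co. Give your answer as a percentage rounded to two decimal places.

Noa reaches Palisade along 5 paths.
Direct stake: 5% = 5%.
Via Basalt → Lumen: 60% × 35% × 55% = 11.55%.
Via Lumen: 28% × 55% = 15.4%.
Via Juniper: 25% × 40% = 10%.
Via Sable → Juniper: 50% × 75% × 40% = 15%.
Total: 5% + 11.55% + 15.4% + 10% + 15% = 56.95%.

56.95%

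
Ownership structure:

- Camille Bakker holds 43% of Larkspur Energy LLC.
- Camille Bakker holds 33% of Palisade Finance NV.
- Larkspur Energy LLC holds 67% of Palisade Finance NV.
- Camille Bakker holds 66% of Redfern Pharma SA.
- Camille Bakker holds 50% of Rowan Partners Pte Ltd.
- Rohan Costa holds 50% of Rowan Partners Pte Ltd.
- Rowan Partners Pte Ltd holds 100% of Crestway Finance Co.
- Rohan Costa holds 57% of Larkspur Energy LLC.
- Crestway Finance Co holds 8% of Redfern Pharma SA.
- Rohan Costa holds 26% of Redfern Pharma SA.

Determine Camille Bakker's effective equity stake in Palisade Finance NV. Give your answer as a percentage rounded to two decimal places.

Camille reaches Palisade along 2 paths.
Via Larkspur: 43% × 67% = 28.81%.
Direct stake: 33% = 33%.
Total: 28.81% + 33% = 61.81%.

61.81%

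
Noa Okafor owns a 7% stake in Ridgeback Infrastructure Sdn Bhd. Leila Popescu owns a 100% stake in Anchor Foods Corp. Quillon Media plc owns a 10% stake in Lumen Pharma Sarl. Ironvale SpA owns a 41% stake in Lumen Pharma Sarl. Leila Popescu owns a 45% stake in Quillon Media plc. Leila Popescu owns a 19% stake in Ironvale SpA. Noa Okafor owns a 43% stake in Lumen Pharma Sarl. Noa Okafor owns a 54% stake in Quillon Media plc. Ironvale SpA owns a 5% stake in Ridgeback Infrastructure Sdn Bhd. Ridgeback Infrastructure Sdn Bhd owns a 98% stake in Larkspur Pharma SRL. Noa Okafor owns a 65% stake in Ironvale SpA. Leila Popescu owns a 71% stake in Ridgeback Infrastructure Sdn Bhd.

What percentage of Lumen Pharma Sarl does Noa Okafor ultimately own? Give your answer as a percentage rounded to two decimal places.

75.05%

Noa reaches Lumen along 3 paths.
Via Ironvale: 65% × 41% = 26.65%.
Direct stake: 43% = 43%.
Via Quillon: 54% × 10% = 5.4%.
Total: 26.65% + 43% + 5.4% = 75.05%.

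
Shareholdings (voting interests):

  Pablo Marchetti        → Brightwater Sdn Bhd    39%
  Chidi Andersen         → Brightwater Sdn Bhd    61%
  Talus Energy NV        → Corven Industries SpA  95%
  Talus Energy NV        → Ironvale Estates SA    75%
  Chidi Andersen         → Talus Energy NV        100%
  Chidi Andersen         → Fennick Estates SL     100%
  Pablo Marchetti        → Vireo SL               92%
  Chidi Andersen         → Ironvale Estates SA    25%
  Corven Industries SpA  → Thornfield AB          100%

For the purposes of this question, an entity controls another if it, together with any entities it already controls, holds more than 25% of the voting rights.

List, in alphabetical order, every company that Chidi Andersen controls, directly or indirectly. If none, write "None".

Chidi holds 61% of Brightwater, so Chidi controls Brightwater.
Chidi holds 100% of Talus, so Chidi controls Talus.
Talus holds 95% of Corven, so Chidi controls Corven.
Chidi and Talus together hold 25% + 75% = 100% of Ironvale, so Chidi controls Ironvale.
Corven holds 100% of Thornfield, so Chidi controls Thornfield.
Chidi holds 100% of Fennick, so Chidi controls Fennick.
No other company's threshold is met.

Brightwater Sdn Bhd, Corven Industries SpA, Fennick Estates SL, Ironvale Estates SA, Talus Energy NV, Thornfield AB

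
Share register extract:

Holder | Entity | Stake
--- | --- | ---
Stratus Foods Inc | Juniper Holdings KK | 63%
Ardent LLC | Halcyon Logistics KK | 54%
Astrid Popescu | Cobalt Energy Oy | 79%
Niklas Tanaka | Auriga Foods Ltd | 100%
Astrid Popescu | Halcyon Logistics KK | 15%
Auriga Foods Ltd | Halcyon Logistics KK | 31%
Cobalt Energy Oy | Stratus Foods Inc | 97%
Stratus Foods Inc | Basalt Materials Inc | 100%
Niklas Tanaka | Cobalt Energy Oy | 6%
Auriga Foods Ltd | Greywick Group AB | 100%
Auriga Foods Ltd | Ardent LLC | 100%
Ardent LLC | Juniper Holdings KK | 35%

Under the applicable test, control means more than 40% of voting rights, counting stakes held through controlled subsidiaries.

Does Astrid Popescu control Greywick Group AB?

No

Astrid holds 79% of Cobalt, so Astrid controls Cobalt.
Cobalt holds 97% of Stratus, so Astrid controls Stratus.
Stratus holds 63% of Juniper, so Astrid controls Juniper.
Stratus holds 100% of Basalt, so Astrid controls Basalt.
Neither Astrid nor any entity Astrid controls holds any voting interest in Greywick.
So Astrid does not control Greywick.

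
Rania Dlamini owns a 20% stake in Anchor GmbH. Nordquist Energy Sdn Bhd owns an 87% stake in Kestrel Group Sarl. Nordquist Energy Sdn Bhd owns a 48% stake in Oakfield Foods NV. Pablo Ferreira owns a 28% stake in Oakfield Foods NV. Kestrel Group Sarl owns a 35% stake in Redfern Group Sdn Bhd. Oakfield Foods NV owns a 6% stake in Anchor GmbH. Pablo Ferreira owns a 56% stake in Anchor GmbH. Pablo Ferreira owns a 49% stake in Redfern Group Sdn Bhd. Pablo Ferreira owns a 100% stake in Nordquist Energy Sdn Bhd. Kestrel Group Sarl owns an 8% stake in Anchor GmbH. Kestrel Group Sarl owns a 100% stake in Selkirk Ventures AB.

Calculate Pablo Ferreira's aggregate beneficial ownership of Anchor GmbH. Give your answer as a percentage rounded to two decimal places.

67.52%

Pablo reaches Anchor along 4 paths.
Via Nordquist → Kestrel: 100% × 87% × 8% = 6.96%.
Direct stake: 56% = 56%.
Via Oakfield: 28% × 6% = 1.68%.
Via Nordquist → Oakfield: 100% × 48% × 6% = 2.88%.
Total: 6.96% + 56% + 1.68% + 2.88% = 67.52%.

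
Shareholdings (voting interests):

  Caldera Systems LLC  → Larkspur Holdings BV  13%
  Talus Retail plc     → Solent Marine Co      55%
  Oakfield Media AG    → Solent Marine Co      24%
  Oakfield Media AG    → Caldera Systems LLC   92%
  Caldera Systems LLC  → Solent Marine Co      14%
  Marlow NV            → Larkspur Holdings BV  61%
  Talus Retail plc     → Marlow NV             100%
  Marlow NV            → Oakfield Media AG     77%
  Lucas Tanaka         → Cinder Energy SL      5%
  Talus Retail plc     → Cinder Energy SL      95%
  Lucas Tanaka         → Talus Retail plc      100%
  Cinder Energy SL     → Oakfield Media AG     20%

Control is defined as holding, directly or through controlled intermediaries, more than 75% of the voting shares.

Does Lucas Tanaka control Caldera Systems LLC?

Yes

Lucas holds 100% of Talus, so Lucas controls Talus.
Lucas and Talus together hold 5% + 95% = 100% of Cinder, so Lucas controls Cinder.
Talus holds 100% of Marlow, so Lucas controls Marlow.
Cinder and Marlow together hold 20% + 77% = 97% of Oakfield, so Lucas controls Oakfield.
Oakfield holds 92% of Caldera, so Lucas controls Caldera.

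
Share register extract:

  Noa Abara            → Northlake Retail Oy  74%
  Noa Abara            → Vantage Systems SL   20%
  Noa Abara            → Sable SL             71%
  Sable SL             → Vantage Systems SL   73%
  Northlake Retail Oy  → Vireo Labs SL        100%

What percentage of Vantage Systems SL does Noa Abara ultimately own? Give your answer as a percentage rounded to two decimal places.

Noa reaches Vantage along 2 paths.
Direct stake: 20% = 20%.
Via Sable: 71% × 73% = 51.83%.
Total: 20% + 51.83% = 71.83%.

71.83%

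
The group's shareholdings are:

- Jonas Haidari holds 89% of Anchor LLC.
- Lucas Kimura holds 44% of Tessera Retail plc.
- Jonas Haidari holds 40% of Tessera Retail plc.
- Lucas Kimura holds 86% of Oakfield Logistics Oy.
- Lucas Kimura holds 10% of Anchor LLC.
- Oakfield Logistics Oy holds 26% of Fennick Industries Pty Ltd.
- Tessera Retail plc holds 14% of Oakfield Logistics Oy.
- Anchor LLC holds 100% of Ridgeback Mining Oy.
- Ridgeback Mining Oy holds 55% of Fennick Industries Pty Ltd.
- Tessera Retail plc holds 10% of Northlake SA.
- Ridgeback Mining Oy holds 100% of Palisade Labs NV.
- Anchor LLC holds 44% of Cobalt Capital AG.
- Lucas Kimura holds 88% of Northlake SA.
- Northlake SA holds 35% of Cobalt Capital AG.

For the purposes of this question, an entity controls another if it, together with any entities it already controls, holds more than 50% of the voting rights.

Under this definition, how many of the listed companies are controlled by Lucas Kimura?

2

Lucas holds 86% of Oakfield, so Lucas controls Oakfield.
Lucas holds 88% of Northlake, so Lucas controls Northlake.
No other company's threshold is met.
Lucas controls 2 companies.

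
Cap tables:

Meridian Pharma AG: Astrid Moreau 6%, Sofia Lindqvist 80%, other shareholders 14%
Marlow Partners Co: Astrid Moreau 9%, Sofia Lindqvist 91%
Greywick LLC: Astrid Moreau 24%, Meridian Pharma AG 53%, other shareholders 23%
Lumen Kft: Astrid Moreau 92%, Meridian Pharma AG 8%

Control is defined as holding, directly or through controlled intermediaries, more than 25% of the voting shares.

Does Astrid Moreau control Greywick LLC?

Astrid holds 92% of Lumen, so Astrid controls Lumen.
In Greywick, Astrid's side holds only 24%, not > 25%.
So Astrid does not control Greywick.

No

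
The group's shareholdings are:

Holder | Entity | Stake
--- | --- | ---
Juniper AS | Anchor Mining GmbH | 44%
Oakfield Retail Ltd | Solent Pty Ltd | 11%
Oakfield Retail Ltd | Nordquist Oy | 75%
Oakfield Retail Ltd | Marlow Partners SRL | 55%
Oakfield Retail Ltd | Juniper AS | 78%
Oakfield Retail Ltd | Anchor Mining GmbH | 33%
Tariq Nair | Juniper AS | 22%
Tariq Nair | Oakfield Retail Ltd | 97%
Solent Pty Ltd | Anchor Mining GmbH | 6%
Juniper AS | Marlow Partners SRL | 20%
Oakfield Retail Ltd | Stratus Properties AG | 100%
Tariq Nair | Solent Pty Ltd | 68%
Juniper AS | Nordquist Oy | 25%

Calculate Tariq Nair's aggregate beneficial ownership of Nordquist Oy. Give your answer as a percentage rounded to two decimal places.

Tariq reaches Nordquist along 3 paths.
Via Oakfield → Juniper: 97% × 78% × 25% = 18.915%.
Via Juniper: 22% × 25% = 5.5%.
Via Oakfield: 97% × 75% = 72.75%.
Total: 18.915% + 5.5% + 72.75% = 97.165%.
Rounded: 97.17%.

97.17%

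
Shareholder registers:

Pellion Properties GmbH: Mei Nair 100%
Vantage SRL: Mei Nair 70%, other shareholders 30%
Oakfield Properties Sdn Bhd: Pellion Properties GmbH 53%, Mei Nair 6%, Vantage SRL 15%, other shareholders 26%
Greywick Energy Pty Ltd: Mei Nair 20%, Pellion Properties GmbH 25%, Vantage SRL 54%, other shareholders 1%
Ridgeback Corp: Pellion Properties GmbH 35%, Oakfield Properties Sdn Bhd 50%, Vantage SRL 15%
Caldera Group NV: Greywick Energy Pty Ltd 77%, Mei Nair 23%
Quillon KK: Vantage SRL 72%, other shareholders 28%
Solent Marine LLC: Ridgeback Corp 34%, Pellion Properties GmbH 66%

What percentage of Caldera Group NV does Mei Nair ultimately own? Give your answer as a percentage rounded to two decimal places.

86.76%

Mei reaches Caldera along 4 paths.
Via Greywick: 20% × 77% = 15.4%.
Via Pellion → Greywick: 100% × 25% × 77% = 19.25%.
Via Vantage → Greywick: 70% × 54% × 77% = 29.106%.
Direct stake: 23% = 23%.
Total: 15.4% + 19.25% + 29.106% + 23% = 86.756%.
Rounded: 86.76%.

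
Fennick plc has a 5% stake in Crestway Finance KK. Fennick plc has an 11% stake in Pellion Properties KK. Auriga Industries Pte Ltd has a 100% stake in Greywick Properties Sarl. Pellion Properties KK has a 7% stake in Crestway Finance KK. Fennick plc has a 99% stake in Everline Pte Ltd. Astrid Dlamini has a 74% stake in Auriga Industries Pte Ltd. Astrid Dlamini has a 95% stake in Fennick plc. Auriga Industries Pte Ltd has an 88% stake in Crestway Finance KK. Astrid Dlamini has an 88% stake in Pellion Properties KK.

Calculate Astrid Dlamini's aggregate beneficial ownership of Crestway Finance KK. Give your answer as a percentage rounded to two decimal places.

76.76%

Astrid reaches Crestway along 4 paths.
Via Pellion: 88% × 7% = 6.16%.
Via Fennick → Pellion: 95% × 11% × 7% = 0.7315%.
Via Fennick: 95% × 5% = 4.75%.
Via Auriga: 74% × 88% = 65.12%.
Total: 6.16% + 0.7315% + 4.75% + 65.12% = 76.7615%.
Rounded: 76.76%.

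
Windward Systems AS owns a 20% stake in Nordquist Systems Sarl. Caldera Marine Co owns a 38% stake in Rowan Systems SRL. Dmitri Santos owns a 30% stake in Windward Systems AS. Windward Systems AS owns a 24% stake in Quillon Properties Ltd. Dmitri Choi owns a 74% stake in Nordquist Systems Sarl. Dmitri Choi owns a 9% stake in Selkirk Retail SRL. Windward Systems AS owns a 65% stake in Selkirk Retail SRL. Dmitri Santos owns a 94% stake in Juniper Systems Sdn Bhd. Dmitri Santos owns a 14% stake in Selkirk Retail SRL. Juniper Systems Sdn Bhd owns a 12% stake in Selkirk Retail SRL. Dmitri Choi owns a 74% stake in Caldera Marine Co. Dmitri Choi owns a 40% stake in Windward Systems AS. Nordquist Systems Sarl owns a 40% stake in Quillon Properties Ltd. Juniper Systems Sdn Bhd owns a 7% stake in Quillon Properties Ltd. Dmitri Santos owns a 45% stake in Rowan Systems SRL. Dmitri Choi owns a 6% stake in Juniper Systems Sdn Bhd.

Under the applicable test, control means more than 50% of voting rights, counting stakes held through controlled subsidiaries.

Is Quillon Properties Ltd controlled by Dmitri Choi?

No

Dmitri Choi holds 74% of Nordquist, so Dmitri Choi controls Nordquist.
Dmitri Choi holds 74% of Caldera, so Dmitri Choi controls Caldera.
In Quillon, Dmitri Choi's side holds only 40%, not > 50%.
So Dmitri Choi does not control Quillon.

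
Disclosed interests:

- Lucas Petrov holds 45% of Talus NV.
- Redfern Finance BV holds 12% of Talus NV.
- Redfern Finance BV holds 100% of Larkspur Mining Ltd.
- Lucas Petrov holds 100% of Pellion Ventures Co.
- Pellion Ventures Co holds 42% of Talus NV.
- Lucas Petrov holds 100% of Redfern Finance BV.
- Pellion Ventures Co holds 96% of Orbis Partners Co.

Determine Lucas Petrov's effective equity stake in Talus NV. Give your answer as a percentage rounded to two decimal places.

Lucas reaches Talus along 3 paths.
Direct stake: 45% = 45%.
Via Pellion: 100% × 42% = 42%.
Via Redfern: 100% × 12% = 12%.
Total: 45% + 42% + 12% = 99%.
Rounded: 99.00%.

99.00%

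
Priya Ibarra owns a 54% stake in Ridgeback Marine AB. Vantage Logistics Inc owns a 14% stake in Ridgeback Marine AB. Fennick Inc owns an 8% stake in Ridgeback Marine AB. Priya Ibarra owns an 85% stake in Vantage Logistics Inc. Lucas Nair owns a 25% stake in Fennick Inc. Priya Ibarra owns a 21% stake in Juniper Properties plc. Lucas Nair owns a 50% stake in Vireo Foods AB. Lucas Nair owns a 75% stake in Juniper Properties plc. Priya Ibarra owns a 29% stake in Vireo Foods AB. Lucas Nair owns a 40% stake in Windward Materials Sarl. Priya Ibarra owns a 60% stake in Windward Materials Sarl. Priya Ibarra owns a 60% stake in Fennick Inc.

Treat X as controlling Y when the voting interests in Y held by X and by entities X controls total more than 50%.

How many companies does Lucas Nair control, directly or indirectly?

Lucas holds 75% of Juniper, so Lucas controls Juniper.
No other company's threshold is met.
Lucas controls 1 company.

1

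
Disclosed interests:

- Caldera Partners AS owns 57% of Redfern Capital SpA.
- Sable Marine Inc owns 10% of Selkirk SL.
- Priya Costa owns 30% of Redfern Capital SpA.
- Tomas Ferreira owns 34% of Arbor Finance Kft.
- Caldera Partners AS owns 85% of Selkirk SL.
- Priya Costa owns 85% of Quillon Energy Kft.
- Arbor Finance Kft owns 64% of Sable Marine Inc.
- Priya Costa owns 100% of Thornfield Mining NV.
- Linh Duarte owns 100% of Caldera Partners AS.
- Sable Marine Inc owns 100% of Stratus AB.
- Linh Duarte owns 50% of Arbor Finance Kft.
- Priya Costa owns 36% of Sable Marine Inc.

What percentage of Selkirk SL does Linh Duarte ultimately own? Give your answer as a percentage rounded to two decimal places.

88.20%

Linh reaches Selkirk along 2 paths.
Via Caldera: 100% × 85% = 85%.
Via Arbor → Sable: 50% × 64% × 10% = 3.2%.
Total: 85% + 3.2% = 88.2%.
Rounded: 88.20%.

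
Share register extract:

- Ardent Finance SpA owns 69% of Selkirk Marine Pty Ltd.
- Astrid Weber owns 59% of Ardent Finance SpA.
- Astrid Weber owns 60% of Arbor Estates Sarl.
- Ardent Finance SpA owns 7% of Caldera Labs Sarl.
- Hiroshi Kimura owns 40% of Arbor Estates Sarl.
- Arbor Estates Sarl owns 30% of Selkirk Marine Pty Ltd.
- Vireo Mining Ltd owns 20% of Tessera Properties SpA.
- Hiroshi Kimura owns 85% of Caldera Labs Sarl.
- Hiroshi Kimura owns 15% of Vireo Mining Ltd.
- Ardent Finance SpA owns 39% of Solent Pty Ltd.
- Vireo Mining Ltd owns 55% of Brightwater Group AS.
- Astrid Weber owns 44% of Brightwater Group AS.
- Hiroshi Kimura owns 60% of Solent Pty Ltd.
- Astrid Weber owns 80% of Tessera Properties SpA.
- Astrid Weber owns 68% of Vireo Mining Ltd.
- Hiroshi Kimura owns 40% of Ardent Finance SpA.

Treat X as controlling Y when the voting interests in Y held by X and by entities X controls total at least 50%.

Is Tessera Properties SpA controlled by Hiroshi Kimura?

Hiroshi holds 60% of Solent, so Hiroshi controls Solent.
Hiroshi holds 85% of Caldera, so Hiroshi controls Caldera.
Neither Hiroshi nor any entity Hiroshi controls holds any voting interest in Tessera.
So Hiroshi does not control Tessera.

No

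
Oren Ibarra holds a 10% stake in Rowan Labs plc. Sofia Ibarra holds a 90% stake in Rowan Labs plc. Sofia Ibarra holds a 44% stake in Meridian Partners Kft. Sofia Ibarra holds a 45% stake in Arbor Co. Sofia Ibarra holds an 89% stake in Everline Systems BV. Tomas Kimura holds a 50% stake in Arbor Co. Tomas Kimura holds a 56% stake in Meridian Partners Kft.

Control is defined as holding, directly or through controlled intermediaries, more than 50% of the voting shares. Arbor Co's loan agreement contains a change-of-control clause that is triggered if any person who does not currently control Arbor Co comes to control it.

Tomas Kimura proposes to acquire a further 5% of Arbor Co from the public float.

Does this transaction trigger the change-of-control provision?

Yes

The purchase changes only Tomas's holdings, so Tomas is the only person who could newly come to control Arbor.
Tomas holds 56% of Meridian, so Tomas controls Meridian.
In Arbor, Tomas's side holds only 50%, not > 50%.
So before the transaction, Tomas does not control Arbor.
After the purchase, Tomas's direct stake in Arbor rises to 50% + 5% = 55%.
Tomas holds 55% of Arbor, so Tomas controls Arbor.
Tomas did not control Arbor before and does after, so the clause is triggered.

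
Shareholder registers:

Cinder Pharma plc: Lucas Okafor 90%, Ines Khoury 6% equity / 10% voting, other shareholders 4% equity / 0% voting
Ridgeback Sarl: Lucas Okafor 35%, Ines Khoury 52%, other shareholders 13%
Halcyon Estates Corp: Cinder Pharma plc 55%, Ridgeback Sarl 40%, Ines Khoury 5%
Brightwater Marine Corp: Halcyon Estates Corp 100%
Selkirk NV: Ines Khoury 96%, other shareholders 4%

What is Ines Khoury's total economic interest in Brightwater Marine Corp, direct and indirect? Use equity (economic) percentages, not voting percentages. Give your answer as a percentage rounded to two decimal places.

29.10%

Ines reaches Brightwater along 3 paths.
Via Cinder → Halcyon: 6% × 55% × 100% = 3.3%.
Via Ridgeback → Halcyon: 52% × 40% × 100% = 20.8%.
Via Halcyon: 5% × 100% = 5%.
Total: 3.3% + 20.8% + 5% = 29.1%.
Rounded: 29.10%.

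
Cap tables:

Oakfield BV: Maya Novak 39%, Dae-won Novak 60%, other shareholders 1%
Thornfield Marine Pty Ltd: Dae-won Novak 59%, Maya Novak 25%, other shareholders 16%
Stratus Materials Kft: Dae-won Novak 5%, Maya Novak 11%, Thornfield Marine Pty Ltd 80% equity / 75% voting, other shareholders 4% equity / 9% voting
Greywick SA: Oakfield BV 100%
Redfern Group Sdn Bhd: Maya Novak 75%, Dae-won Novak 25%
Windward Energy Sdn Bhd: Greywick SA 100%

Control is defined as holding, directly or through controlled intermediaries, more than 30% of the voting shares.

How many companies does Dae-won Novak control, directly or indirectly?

Dae-won holds 60% of Oakfield, so Dae-won controls Oakfield.
Dae-won holds 59% of Thornfield, so Dae-won controls Thornfield.
Dae-won and Thornfield together hold 5% + 75% = 80% of Stratus, so Dae-won controls Stratus.
Oakfield holds 100% of Greywick, so Dae-won controls Greywick.
Greywick holds 100% of Windward, so Dae-won controls Windward.
No other company's threshold is met.
Dae-won controls 5 companies.

5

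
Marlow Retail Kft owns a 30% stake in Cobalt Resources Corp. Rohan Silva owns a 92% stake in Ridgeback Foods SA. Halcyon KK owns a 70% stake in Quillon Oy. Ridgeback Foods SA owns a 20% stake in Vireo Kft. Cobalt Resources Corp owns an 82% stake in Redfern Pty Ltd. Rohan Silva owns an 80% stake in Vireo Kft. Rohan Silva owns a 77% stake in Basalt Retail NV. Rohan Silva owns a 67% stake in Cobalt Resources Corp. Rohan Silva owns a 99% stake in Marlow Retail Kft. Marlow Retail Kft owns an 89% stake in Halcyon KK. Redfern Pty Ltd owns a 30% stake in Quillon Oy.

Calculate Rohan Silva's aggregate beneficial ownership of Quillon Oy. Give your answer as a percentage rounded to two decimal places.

Rohan reaches Quillon along 3 paths.
Via Marlow → Halcyon: 99% × 89% × 70% = 61.677%.
Via Marlow → Cobalt → Redfern: 99% × 30% × 82% × 30% = 7.3062%.
Via Cobalt → Redfern: 67% × 82% × 30% = 16.482%.
Total: 61.677% + 7.3062% + 16.482% = 85.4652%.
Rounded: 85.47%.

85.47%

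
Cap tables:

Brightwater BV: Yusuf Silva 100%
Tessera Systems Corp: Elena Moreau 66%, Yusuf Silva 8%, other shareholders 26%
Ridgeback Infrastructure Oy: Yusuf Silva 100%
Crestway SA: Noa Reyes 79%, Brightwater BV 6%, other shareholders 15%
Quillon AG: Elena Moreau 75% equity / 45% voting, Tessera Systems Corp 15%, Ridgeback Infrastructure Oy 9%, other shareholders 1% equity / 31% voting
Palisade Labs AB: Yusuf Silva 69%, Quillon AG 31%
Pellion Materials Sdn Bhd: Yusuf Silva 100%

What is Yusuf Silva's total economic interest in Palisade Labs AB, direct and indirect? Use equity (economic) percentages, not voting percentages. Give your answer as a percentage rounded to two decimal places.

72.16%

Yusuf reaches Palisade along 3 paths.
Direct stake: 69% = 69%.
Via Tessera → Quillon: 8% × 15% × 31% = 0.372%.
Via Ridgeback → Quillon: 100% × 9% × 31% = 2.79%.
Total: 69% + 0.372% + 2.79% = 72.162%.
Rounded: 72.16%.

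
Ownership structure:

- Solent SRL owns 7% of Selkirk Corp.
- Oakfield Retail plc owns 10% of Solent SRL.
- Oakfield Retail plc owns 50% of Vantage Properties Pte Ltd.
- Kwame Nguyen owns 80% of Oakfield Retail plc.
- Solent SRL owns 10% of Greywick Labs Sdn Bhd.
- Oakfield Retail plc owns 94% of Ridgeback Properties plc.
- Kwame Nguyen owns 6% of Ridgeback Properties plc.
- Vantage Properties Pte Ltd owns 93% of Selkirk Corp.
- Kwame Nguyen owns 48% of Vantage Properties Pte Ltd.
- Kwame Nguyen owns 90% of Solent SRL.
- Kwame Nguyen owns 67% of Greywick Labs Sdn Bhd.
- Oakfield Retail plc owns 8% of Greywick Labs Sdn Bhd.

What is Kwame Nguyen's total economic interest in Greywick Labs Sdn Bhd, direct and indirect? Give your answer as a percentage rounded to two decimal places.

Kwame reaches Greywick along 4 paths.
Direct stake: 67% = 67%.
Via Oakfield: 80% × 8% = 6.4%.
Via Oakfield → Solent: 80% × 10% × 10% = 0.8%.
Via Solent: 90% × 10% = 9%.
Total: 67% + 6.4% + 0.8% + 9% = 83.2%.
Rounded: 83.20%.

83.20%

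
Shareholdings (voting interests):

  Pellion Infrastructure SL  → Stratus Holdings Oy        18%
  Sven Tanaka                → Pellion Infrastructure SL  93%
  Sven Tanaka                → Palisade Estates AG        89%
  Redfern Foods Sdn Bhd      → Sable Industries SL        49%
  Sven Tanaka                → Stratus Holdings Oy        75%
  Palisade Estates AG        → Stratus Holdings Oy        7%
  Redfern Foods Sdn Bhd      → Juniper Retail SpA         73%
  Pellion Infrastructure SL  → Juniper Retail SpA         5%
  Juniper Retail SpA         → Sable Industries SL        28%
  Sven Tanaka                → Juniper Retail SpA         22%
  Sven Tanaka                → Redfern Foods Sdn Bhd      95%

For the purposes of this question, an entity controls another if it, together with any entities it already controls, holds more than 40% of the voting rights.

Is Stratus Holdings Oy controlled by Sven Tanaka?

Sven holds 89% of Palisade, so Sven controls Palisade.
Sven holds 93% of Pellion, so Sven controls Pellion.
Pellion and Sven and Palisade together hold 18% + 75% + 7% = 100% of Stratus, so Sven controls Stratus.

Yes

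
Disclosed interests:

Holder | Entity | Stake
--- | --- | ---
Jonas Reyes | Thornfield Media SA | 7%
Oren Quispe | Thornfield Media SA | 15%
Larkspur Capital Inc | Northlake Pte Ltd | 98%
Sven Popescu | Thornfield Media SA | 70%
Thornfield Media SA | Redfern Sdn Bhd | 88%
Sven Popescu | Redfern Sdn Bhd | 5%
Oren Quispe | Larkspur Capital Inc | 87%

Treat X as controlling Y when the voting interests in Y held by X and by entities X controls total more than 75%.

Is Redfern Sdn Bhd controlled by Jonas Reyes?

No

Jonas's largest direct stake is 7% in Thornfield, which does not meet the threshold, so Jonas controls no company.
Neither Jonas nor any entity Jonas controls holds any voting interest in Redfern.
So Jonas does not control Redfern.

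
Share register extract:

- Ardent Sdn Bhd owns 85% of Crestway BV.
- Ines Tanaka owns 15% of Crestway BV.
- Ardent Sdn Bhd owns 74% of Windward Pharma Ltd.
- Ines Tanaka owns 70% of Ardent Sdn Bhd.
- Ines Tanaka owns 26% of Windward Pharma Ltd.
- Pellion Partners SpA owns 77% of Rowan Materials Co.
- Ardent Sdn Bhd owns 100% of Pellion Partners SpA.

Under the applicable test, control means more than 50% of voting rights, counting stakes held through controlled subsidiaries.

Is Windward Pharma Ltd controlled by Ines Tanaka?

Ines holds 70% of Ardent, so Ines controls Ardent.
Ardent and Ines together hold 74% + 26% = 100% of Windward, so Ines controls Windward.

Yes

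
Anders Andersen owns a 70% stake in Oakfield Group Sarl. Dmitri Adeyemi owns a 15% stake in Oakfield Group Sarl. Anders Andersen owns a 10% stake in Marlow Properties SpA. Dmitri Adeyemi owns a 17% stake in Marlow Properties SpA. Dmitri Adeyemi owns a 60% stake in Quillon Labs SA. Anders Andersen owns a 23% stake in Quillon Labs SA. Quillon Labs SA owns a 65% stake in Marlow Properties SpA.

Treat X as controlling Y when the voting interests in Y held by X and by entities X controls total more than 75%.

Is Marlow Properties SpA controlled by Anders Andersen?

Anders's largest direct stake is 70% in Oakfield, which does not meet the threshold, so Anders controls no company.
In Marlow, Anders's side holds only 10%, not > 75%.
So Anders does not control Marlow.

No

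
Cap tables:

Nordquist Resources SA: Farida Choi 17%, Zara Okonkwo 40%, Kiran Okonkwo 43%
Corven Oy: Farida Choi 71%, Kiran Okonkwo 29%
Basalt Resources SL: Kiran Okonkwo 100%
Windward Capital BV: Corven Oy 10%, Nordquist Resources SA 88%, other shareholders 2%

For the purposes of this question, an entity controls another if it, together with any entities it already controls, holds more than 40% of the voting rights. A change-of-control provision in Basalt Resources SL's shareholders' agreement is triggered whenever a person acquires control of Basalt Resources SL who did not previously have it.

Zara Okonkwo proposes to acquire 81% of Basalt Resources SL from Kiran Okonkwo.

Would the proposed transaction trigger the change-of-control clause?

The purchase adds only to Zara's holdings (Kiran's stake shrinks), so Zara is the only person who could newly come to control Basalt.
Zara's largest direct stake is 40% in Nordquist, which does not meet the threshold, so Zara controls no company.
Neither Zara nor any entity Zara controls holds any voting interest in Basalt.
So before the transaction, Zara does not control Basalt.
After the purchase, Zara holds 81% of Basalt directly, and Kiran's stake falls to 19%.
Zara holds 81% of Basalt, so Zara controls Basalt.
Zara did not control Basalt before and does after, so the clause is triggered.

Yes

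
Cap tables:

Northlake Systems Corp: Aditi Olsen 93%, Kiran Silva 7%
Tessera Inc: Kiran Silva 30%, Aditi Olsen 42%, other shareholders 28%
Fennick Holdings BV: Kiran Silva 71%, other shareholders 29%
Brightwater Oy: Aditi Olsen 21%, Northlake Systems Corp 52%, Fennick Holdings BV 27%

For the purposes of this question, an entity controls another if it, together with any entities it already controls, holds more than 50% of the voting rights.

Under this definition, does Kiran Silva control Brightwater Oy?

Kiran holds 71% of Fennick, so Kiran controls Fennick.
In Brightwater, Kiran's side holds only 27%, not > 50%.
So Kiran does not control Brightwater.

No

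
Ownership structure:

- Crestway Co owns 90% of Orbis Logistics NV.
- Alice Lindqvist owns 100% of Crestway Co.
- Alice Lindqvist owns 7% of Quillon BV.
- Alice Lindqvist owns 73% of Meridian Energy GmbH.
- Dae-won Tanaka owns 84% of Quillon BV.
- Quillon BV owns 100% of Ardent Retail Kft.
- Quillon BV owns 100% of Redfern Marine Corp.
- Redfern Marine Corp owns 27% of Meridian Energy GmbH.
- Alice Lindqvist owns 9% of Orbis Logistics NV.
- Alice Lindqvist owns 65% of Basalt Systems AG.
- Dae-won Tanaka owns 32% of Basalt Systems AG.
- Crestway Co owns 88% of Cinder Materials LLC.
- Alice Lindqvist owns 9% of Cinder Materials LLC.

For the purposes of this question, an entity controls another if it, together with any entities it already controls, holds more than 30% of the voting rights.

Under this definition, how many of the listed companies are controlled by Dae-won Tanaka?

4

Dae-won holds 84% of Quillon, so Dae-won controls Quillon.
Quillon holds 100% of Redfern, so Dae-won controls Redfern.
Quillon holds 100% of Ardent, so Dae-won controls Ardent.
Dae-won holds 32% of Basalt, so Dae-won controls Basalt.
No other company's threshold is met.
Dae-won controls 4 companies.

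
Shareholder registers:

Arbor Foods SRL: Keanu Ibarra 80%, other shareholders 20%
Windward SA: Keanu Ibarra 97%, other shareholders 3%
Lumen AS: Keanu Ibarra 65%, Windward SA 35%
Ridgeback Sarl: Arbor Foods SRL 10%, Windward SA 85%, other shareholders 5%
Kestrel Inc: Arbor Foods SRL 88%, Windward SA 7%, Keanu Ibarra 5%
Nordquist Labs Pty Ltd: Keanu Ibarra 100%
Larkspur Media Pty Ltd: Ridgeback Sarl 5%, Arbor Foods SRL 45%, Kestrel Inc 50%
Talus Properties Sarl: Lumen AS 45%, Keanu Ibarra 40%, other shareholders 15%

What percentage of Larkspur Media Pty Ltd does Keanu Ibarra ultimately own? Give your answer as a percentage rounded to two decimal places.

81.62%

Keanu reaches Larkspur along 6 paths.
Via Arbor → Ridgeback: 80% × 10% × 5% = 0.4%.
Via Windward → Ridgeback: 97% × 85% × 5% = 4.1225%.
Via Arbor: 80% × 45% = 36%.
Via Arbor → Kestrel: 80% × 88% × 50% = 35.2%.
Via Windward → Kestrel: 97% × 7% × 50% = 3.395%.
Via Kestrel: 5% × 50% = 2.5%.
Total: 0.4% + 4.1225% + 36% + 35.2% + 3.395% + 2.5% = 81.6175%.
Rounded: 81.62%.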